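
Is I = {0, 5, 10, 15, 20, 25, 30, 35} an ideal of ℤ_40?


Check ideal conditions for I = {0, 5, 10, 15, 20, 25, 30, 35} in ℤ_40:
(1) I is an additive subgroup? Yes
(2) For r ∈ ℤ_40 and a ∈ I: r·a ∈ I? Yes

Yes, I is an ideal of ℤ_40


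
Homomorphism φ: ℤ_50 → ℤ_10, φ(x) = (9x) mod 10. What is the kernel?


Kernel = preimage of identity
ker(φ) = {x ∈ ℤ_50 : 9x ≡ 0 (mod 10)}. Since 10 | 50, φ is well-defined. The kernel is the cyclic subgroup ⟨10⟩ of ℤ_50 (order 5), i.e. {0, 10, 20, 30, 40}

ker(φ) = {0, 10, 20, 30, 40}


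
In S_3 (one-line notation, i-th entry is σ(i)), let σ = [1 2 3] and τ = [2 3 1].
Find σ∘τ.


σ∘τ: apply τ first, then σ
1 →τ 2 →σ 2
2 →τ 3 →σ 3
3 →τ 1 →σ 1

σ∘τ = [2 3 1]


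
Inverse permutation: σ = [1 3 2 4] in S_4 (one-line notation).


To find σ⁻¹, swap domain and range:
σ(1) = 1 → σ⁻¹(1) = 1
σ(2) = 3 → σ⁻¹(3) = 2
σ(3) = 2 → σ⁻¹(2) = 3
σ(4) = 4 → σ⁻¹(4) = 4

σ⁻¹ = [1 3 2 4]


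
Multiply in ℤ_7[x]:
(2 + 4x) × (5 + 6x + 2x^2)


Expand and collect like terms; reduce coefficients mod 7:
x^0: 2·5 = 10 ≡ 3 (mod 7)
x^1: 2·6 + 4·5 = 32 ≡ 4 (mod 7)
x^2: 2·2 + 4·6 = 28 ≡ 0 (mod 7)
x^3: 4·2 = 8 ≡ 1 (mod 7)
Result: 3 + 4x + x^3

f · g = 3 + 4x + x^3


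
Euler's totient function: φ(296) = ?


Factor n: 296 = 2^3 × 37
φ(n) = n · ∏(1 - 1/p) over distinct primes p | n
φ(296) = 296 · (1 - 1/2) · (1 - 1/37) = 144

φ(296) = 144


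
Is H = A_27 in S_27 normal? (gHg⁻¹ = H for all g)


H = A_27 in S_27
A_27 has index 2 in S_27, and every subgroup of index 2 is normal

Yes, normal subgroup


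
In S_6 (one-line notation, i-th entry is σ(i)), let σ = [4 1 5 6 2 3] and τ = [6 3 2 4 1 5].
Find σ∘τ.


σ∘τ: apply τ first, then σ
1 →τ 6 →σ 3
2 →τ 3 →σ 5
3 →τ 2 →σ 1
4 →τ 4 →σ 6
5 →τ 1 →σ 4
6 →τ 5 →σ 2

σ∘τ = [3 5 1 6 4 2]


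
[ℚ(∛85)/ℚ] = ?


∛85 has minimal polynomial x³ - 85 (irreducible over ℚ since 85 is not a perfect cube)

[ℚ(∛85)/ℚ] = 3


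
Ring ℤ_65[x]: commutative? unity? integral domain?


ℤ_65 has zero divisors (5·13 ≡ 0), and these lift to constant zero divisors in ℤ_65[x]; so not an integral domain
Commutative: Yes
Integral domain: No
Has unity: Yes

ℤ_65[x]: Commutative=Yes, Unity=Yes


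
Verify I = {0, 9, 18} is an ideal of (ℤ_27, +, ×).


Check ideal conditions for I = {0, 9, 18} in ℤ_27:
(1) I is an additive subgroup? Yes
(2) For r ∈ ℤ_27 and a ∈ I: r·a ∈ I? Yes

Yes, I is an ideal of ℤ_27


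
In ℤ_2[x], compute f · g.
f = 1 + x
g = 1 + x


Expand and collect like terms; reduce coefficients mod 2:
x^0: 1·1 = 1 ≡ 1 (mod 2)
x^1: 1·1 + 1·1 = 2 ≡ 0 (mod 2)
x^2: 1·1 = 1 ≡ 1 (mod 2)
Result: 1 + x^2

f · g = 1 + x^2


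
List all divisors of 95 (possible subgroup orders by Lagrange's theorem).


Lagrange's theorem: |H| divides |G|
|G| = 95
Divisors of 95: 1, 5, 19, 95

Possible subgroup orders: {1, 5, 19, 95}


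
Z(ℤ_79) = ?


Z(G) = {g ∈ G | gx = xg for all x ∈ G}
ℤ_79 is abelian, so Z(G) = G

Z(ℤ_79) = ℤ_79


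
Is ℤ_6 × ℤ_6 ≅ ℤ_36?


Comparing ℤ_6 × ℤ_6 and ℤ_36:
gcd(6,6) = 6 ≠ 1. Max element order in ℤ_6×ℤ_6 is lcm(6,6) = 6 < 36, so it has no element of order 36

No, ℤ_6 × ℤ_6 ≇ ℤ_36


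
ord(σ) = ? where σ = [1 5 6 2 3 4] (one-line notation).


Cycle decomposition: (2 5 3 6 4)
Cycle lengths: 5
Order = lcm(5) = 5

ord(σ) = 5


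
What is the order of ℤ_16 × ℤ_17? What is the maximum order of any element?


|ℤ_16 × ℤ_17| = 16 × 17 = 272
Max element order = lcm(16,17) = 272
Cyclic? Yes (gcd=1)

|ℤ_16×ℤ_17| = 272, max element order = 272


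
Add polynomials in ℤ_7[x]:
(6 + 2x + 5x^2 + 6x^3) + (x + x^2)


Add coefficients mod 7:
x^0: 6 + 0 = 6 (mod 7)
x^1: 2 + 1 = 3 (mod 7)
x^2: 5 + 1 = 6 (mod 7)
x^3: 6 + 0 = 6 (mod 7)
Result: 6 + 3x + 6x^2 + 6x^3

f + g = 6 + 3x + 6x^2 + 6x^3


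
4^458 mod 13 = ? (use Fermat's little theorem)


Fermat's little theorem: if p is prime and gcd(a,p)=1, then a^(p-1) ≡ 1 (mod p)
p = 13 is prime, gcd(4,13) = 1
Reduce exponent: 458 mod 12 = 2
So 4^458 ≡ 4^2 (mod 13)
4^2 mod 13 = 3

4^458 ≡ 3 (mod 13)


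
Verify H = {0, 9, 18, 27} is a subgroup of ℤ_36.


Subgroup test for H = {0, 9, 18, 27} in (ℤ_36, +):
(1) 0 ∈ H? Yes
(2) Closure: for all a,b ∈ H, (a+b) mod 36 ∈ H? Yes
(3) Inverses: for all a ∈ H, -a mod 36 ∈ H? Yes

Yes, H is a subgroup of ℤ_36


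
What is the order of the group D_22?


|D_n| = 2n (n rotations and n reflections)
|D_22| = 2×22 = 44

|D_22| = 44


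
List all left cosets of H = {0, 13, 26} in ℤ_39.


H = {0, 13, 26}, |H| = 3
Number of cosets = |G|/|H| = 39/3 = 13
0 + H = {0, 13, 26}
1 + H = {1, 14, 27}
2 + H = {2, 15, 28}
3 + H = {3, 16, 29}
4 + H = {4, 17, 30}
5 + H = {5, 18, 31}
6 + H = {6, 19, 32}
7 + H = {7, 20, 33}
8 + H = {8, 21, 34}
9 + H = {9, 22, 35}
10 + H = {10, 23, 36}
11 + H = {11, 24, 37}
12 + H = {12, 25, 38}

Cosets: 0+H={0,13,26}; 1+H={1,14,27}; 2+H={2,15,28}; 3+H={3,16,29}; 4+H={4,17,30}; 5+H={5,18,31}; 6+H={6,19,32}; 7+H={7,20,33}; 8+H={8,21,34}; 9+H={9,22,35}; 10+H={10,23,36}; 11+H={11,24,37}; 12+H={12,25,38}


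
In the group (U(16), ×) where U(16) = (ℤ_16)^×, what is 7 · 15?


Operation: multiplication mod 16
7 · 15 = (a × b) mod 16 with a = 7, b = 15

7 · 15 = 9


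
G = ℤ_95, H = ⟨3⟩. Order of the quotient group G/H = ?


|⟨3⟩| = n / gcd(3, 95) = 95 / 1 = 95
H is normal (ℤ_95 is abelian).
|G/H| = |G| / |H| = 95 / 95 = 1

|G/H| = 1


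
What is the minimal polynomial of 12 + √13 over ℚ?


Let α = 12 + √13. Then α - 12 = √13, so (α - 12)² = 13, giving α² - 24α + 131 = 0. Degree 2 and α ∉ ℚ, so this is the minimal polynomial.

Minimal polynomial: x² - 24x + 131


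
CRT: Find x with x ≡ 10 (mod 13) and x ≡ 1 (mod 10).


m₁ = 13, m₂ = 10, gcd = 1, so CRT applies. M = m₁·m₂ = 130
Let M₁ = M/m₁ = 10, M₂ = M/m₂ = 13
Find y₁ ≡ M₁⁻¹ (mod m₁): 10⁻¹ ≡ 4 (mod 13)
Find y₂ ≡ M₂⁻¹ (mod m₂): 13⁻¹ ≡ 7 (mod 10)
x = a₁·M₁·y₁ + a₂·M₂·y₂ = 10·10·4 + 1·13·7 = 491
Reduce mod 130: x ≡ 101
Check: 101 mod 13 = 10 ✓, 101 mod 10 = 1 ✓

x ≡ 101 (mod 130)


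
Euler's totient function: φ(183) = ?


Factor n: 183 = 3 × 61
φ(n) = n · ∏(1 - 1/p) over distinct primes p | n
φ(183) = 183 · (1 - 1/3) · (1 - 1/61) = 120

φ(183) = 120


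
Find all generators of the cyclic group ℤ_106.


g generates ℤ_n iff gcd(g,n) = 1
Prime factors of 106: 2, 53
Generators are g ∈ {1,...,105} not divisible by any of these primes.
Generators: {1, 3, 5, 7, 9, 11, 13, 15, 17, 19, 21, 23, 25, 27, 29, 31, 33, 35, 37, 39, 41, 43, 45, 47, 49, 51, 55, 57, 59, 61, 63, 65, 67, 69, 71, 73, 75, 77, 79, 81, 83, 85, 87, 89, 91, 93, 95, 97, 99, 101, 103, 105}
Number of generators = φ(106) = 52

Generators of ℤ_106 = {1, 3, 5, 7, 9, 11, 13, 15, 17, 19, 21, 23, 25, 27, 29, 31, 33, 35, 37, 39, 41, 43, 45, 47, 49, 51, 55, 57, 59, 61, 63, 65, 67, 69, 71, 73, 75, 77, 79, 81, 83, 85, 87, 89, 91, 93, 95, 97, 99, 101, 103, 105}


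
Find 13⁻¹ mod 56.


Use the extended Euclidean algorithm to write 1 = 13·s + 56·t; then s mod 56 is the inverse.
Euclidean algorithm:
  13 = 0·56 + 13
  56 = 4·13 + 4
  13 = 3·4 + 1
  4 = 4·1 + 0
gcd(13,56) = 1
Back-substitution gives: 13·(13) + 56·(-3) = 1
So 13⁻¹ ≡ 13 ≡ 13 (mod 56)
Check: 13 × 13 = 169 ≡ 1 (mod 56) ✓

13⁻¹ ≡ 13 (mod 56)


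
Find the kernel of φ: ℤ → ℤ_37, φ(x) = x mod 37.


Kernel = preimage of identity
ker(φ) = {x ∈ ℤ : x ≡ 0 (mod 37)} = 37ℤ = {0, ±37, ±74, ...}

ker(φ) = 37ℤ


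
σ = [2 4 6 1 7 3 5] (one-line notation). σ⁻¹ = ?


To find σ⁻¹, swap domain and range:
σ(1) = 2 → σ⁻¹(2) = 1
σ(2) = 4 → σ⁻¹(4) = 2
σ(3) = 6 → σ⁻¹(6) = 3
σ(4) = 1 → σ⁻¹(1) = 4
σ(5) = 7 → σ⁻¹(7) = 5
σ(6) = 3 → σ⁻¹(3) = 6
σ(7) = 5 → σ⁻¹(5) = 7

σ⁻¹ = [4 1 6 2 7 3 5]


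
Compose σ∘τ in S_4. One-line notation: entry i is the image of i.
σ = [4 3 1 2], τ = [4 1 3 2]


σ∘τ: apply τ first, then σ
1 →τ 4 →σ 2
2 →τ 1 →σ 4
3 →τ 3 →σ 1
4 →τ 2 →σ 3

σ∘τ = [2 4 1 3]


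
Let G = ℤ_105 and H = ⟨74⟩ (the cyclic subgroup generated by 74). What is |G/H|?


|⟨74⟩| = n / gcd(74, 105) = 105 / 1 = 105
H is normal (ℤ_105 is abelian).
|G/H| = |G| / |H| = 105 / 105 = 1

|G/H| = 1


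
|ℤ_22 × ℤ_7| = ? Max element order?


|ℤ_22 × ℤ_7| = 22 × 7 = 154
Max element order = lcm(22,7) = 154
Cyclic? Yes (gcd=1)

|ℤ_22×ℤ_7| = 154, max element order = 154


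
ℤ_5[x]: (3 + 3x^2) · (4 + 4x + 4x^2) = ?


Expand and collect like terms; reduce coefficients mod 5:
x^0: 3·4 = 12 ≡ 2 (mod 5)
x^1: 3·4 + 0·4 = 12 ≡ 2 (mod 5)
x^2: 3·4 + 0·4 + 3·4 = 24 ≡ 4 (mod 5)
x^3: 0·4 + 3·4 = 12 ≡ 2 (mod 5)
x^4: 3·4 = 12 ≡ 2 (mod 5)
Result: 2 + 2x + 4x^2 + 2x^3 + 2x^4

f · g = 2 + 2x + 4x^2 + 2x^3 + 2x^4


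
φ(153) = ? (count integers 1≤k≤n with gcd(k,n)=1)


Factor n: 153 = 3^2 × 17
φ(n) = n · ∏(1 - 1/p) over distinct primes p | n
φ(153) = 153 · (1 - 1/3) · (1 - 1/17) = 96

φ(153) = 96


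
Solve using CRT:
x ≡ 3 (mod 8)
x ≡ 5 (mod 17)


m₁ = 8, m₂ = 17, gcd = 1, so CRT applies. M = m₁·m₂ = 136
Let M₁ = M/m₁ = 17, M₂ = M/m₂ = 8
Find y₁ ≡ M₁⁻¹ (mod m₁): 17⁻¹ ≡ 1 (mod 8)
Find y₂ ≡ M₂⁻¹ (mod m₂): 8⁻¹ ≡ 15 (mod 17)
x = a₁·M₁·y₁ + a₂·M₂·y₂ = 3·17·1 + 5·8·15 = 651
Reduce mod 136: x ≡ 107
Check: 107 mod 8 = 3 ✓, 107 mod 17 = 5 ✓

x ≡ 107 (mod 136)


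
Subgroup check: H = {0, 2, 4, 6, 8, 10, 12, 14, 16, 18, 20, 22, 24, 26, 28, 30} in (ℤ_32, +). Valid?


Subgroup test for H = {0, 2, 4, 6, 8, 10, 12, 14, 16, 18, 20, 22, 24, 26, 28, 30} in (ℤ_32, +):
(1) 0 ∈ H? Yes
(2) Closure: for all a,b ∈ H, (a+b) mod 32 ∈ H? Yes
(3) Inverses: for all a ∈ H, -a mod 32 ∈ H? Yes

Yes, H is a subgroup of ℤ_32


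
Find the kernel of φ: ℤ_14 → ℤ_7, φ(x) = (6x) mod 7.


Kernel = preimage of identity
ker(φ) = {x ∈ ℤ_14 : 6x ≡ 0 (mod 7)}. Since 7 | 14, φ is well-defined. The kernel is the cyclic subgroup ⟨7⟩ of ℤ_14 (order 2), i.e. {0, 7}

ker(φ) = {0, 7}


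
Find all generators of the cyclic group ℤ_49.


g generates ℤ_n iff gcd(g,n) = 1
Prime factors of 49: 7
Generators are g ∈ {1,...,48} not divisible by any of these primes.
Generators: {1, 2, 3, 4, 5, 6, 8, 9, 10, 11, 12, 13, 15, 16, 17, 18, 19, 20, 22, 23, 24, 25, 26, 27, 29, 30, 31, 32, 33, 34, 36, 37, 38, 39, 40, 41, 43, 44, 45, 46, 47, 48}
Number of generators = φ(49) = 42

Generators of ℤ_49 = {1, 2, 3, 4, 5, 6, 8, 9, 10, 11, 12, 13, 15, 16, 17, 18, 19, 20, 22, 23, 24, 25, 26, 27, 29, 30, 31, 32, 33, 34, 36, 37, 38, 39, 40, 41, 43, 44, 45, 46, 47, 48}


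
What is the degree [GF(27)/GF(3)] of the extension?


GF(27) = GF(3^3), so the extension degree is 3

[GF(27)/GF(3)] = 3


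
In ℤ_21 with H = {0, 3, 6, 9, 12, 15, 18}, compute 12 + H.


12 + H = {12 + h (mod 21) : h ∈ H}
12+0=12, 12+3=15, 12+6=18, 12+9=0, 12+12=3, 12+15=6, 12+18=9
12 + H = {0, 3, 6, 9, 12, 15, 18} = 0 + H

12 + H = {0, 3, 6, 9, 12, 15, 18}


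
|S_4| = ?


|S_n| = n! (number of permutations of n symbols)
|S_4| = 4! = 24

|S_4| = 24


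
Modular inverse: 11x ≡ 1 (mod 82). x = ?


Use the extended Euclidean algorithm to write 1 = 11·s + 82·t; then s mod 82 is the inverse.
Euclidean algorithm:
  11 = 0·82 + 11
  82 = 7·11 + 5
  11 = 2·5 + 1
  5 = 5·1 + 0
gcd(11,82) = 1
Back-substitution gives: 11·(15) + 82·(-2) = 1
So 11⁻¹ ≡ 15 ≡ 15 (mod 82)
Check: 11 × 15 = 165 ≡ 1 (mod 82) ✓

11⁻¹ ≡ 15 (mod 82)


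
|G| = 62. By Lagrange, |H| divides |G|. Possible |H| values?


Lagrange's theorem: |H| divides |G|
|G| = 62
Divisors of 62: 1, 2, 31, 62

Possible subgroup orders: {1, 2, 31, 62}


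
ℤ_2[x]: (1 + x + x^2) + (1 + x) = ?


Add coefficients mod 2:
x^0: 1 + 1 = 0 (mod 2)
x^1: 1 + 1 = 0 (mod 2)
x^2: 1 + 0 = 1 (mod 2)
Result: x^2

f + g = x^2


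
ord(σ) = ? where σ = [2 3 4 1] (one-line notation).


Cycle decomposition: (1 2 3 4)
Cycle lengths: 4
Order = lcm(4) = 4

ord(σ) = 4


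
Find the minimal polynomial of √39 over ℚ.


√39 satisfies x² - 39 = 0, irreducible over ℚ since 39 is squarefree

Minimal polynomial: x² - 39


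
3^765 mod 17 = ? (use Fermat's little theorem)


Fermat's little theorem: if p is prime and gcd(a,p)=1, then a^(p-1) ≡ 1 (mod p)
p = 17 is prime, gcd(3,17) = 1
Reduce exponent: 765 mod 16 = 13
So 3^765 ≡ 3^13 (mod 17)
3^13 mod 17 = 12

3^765 ≡ 12 (mod 17)


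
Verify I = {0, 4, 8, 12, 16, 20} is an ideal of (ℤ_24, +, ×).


Check ideal conditions for I = {0, 4, 8, 12, 16, 20} in ℤ_24:
(1) I is an additive subgroup? Yes
(2) For r ∈ ℤ_24 and a ∈ I: r·a ∈ I? Yes

Yes, I is an ideal of ℤ_24


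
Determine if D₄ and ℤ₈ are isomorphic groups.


Comparing D₄ and ℤ₈:
D₄ is non-abelian, ℤ₈ is abelian

No, D₄ ≇ ℤ₈


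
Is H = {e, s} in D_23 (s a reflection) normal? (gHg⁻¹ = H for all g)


H = {e, s} in D_23 (s a reflection)
r·s·r⁻¹ = sr⁻² ≠ s for n ≥ 3, so {e, s} is not closed under conjugation

No, not a normal subgroup


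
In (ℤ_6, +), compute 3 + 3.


Operation: addition mod 6
3 + 3 = (a + b) mod 6 with a = 3, b = 3

3 + 3 = 0


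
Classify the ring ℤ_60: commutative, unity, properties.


ℤ_60 is a commutative ring with unity 1; 60 = 2×30 is composite, so 2·30 ≡ 0 gives zero divisors (not an integral domain)
Commutative: Yes
Integral domain: No
Has unity: Yes

ℤ_60: Commutative=Yes, Unity=Yes


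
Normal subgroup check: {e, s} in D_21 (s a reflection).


H = {e, s} in D_21 (s a reflection)
r·s·r⁻¹ = sr⁻² ≠ s for n ≥ 3, so {e, s} is not closed under conjugation

No, not a normal subgroup


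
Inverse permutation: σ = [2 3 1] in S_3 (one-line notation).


To find σ⁻¹, swap domain and range:
σ(1) = 2 → σ⁻¹(2) = 1
σ(2) = 3 → σ⁻¹(3) = 2
σ(3) = 1 → σ⁻¹(1) = 3

σ⁻¹ = [3 1 2]


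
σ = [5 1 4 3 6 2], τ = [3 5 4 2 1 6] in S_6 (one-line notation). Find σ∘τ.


σ∘τ: apply τ first, then σ
1 →τ 3 →σ 4
2 →τ 5 →σ 6
3 →τ 4 →σ 3
4 →τ 2 →σ 1
5 →τ 1 →σ 5
6 →τ 6 →σ 2

σ∘τ = [4 6 3 1 5 2]


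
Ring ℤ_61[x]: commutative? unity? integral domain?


ℤ_61 is a field (n prime), so ℤ_61[x] is a commutative integral domain with unity
Commutative: Yes
Integral domain: Yes
Has unity: Yes

ℤ_61[x]: Commutative=Yes, Unity=Yes


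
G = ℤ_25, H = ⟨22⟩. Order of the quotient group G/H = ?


|⟨22⟩| = n / gcd(22, 25) = 25 / 1 = 25
H is normal (ℤ_25 is abelian).
|G/H| = |G| / |H| = 25 / 25 = 1

|G/H| = 1


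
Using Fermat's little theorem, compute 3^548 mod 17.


Fermat's little theorem: if p is prime and gcd(a,p)=1, then a^(p-1) ≡ 1 (mod p)
p = 17 is prime, gcd(3,17) = 1
Reduce exponent: 548 mod 16 = 4
So 3^548 ≡ 3^4 (mod 17)
3^4 mod 17 = 13

3^548 ≡ 13 (mod 17)


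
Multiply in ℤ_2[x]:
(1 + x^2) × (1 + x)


Expand and collect like terms; reduce coefficients mod 2:
x^0: 1·1 = 1 ≡ 1 (mod 2)
x^1: 1·1 + 0·1 = 1 ≡ 1 (mod 2)
x^2: 0·1 + 1·1 = 1 ≡ 1 (mod 2)
x^3: 1·1 = 1 ≡ 1 (mod 2)
Result: 1 + x + x^2 + x^3

f · g = 1 + x + x^2 + x^3


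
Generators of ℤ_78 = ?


g generates ℤ_n iff gcd(g,n) = 1
Prime factors of 78: 2, 3, 13
Generators are g ∈ {1,...,77} not divisible by any of these primes.
Generators: {1, 5, 7, 11, 17, 19, 23, 25, 29, 31, 35, 37, 41, 43, 47, 49, 53, 55, 59, 61, 67, 71, 73, 77}
Number of generators = φ(78) = 24

Generators of ℤ_78 = {1, 5, 7, 11, 17, 19, 23, 25, 29, 31, 35, 37, 41, 43, 47, 49, 53, 55, 59, 61, 67, 71, 73, 77}


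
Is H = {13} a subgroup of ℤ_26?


Subgroup test for H = {13} in (ℤ_26, +):
(1) 0 ∈ H? No
(2) Closure: for all a,b ∈ H, (a+b) mod 26 ∈ H? No  [counterexample: 13 + 13 = 0 ∉ H]
(3) Inverses: for all a ∈ H, -a mod 26 ∈ H? Yes

No, H is not a subgroup of ℤ_26


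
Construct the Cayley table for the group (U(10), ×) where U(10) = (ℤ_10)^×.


Elements: {1, 3, 7, 9}
Operation: multiplication mod 10
Entry (a, b) = (a × b) mod 10

Cayley table:
  | 1 | 3 | 7 | 9
1 | 1 | 3 | 7 | 9
3 | 3 | 9 | 1 | 7
7 | 7 | 1 | 9 | 3
9 | 9 | 7 | 3 | 1


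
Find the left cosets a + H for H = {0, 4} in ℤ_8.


H = {0, 4}, |H| = 2
Number of cosets = |G|/|H| = 8/2 = 4
0 + H = {0, 4}
1 + H = {1, 5}
2 + H = {2, 6}
3 + H = {3, 7}

Cosets: 0+H={0,4}; 1+H={1,5}; 2+H={2,6}; 3+H={3,7}


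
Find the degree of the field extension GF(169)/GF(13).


GF(169) = GF(13^2), so the extension degree is 2

[GF(169)/GF(13)] = 2


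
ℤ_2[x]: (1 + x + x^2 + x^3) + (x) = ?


Add coefficients mod 2:
x^0: 1 + 0 = 1 (mod 2)
x^1: 1 + 1 = 0 (mod 2)
x^2: 1 + 0 = 1 (mod 2)
x^3: 1 + 0 = 1 (mod 2)
Result: 1 + x^2 + x^3

f + g = 1 + x^2 + x^3


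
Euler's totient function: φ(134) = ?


Factor n: 134 = 2 × 67
φ(n) = n · ∏(1 - 1/p) over distinct primes p | n
φ(134) = 134 · (1 - 1/2) · (1 - 1/67) = 66

φ(134) = 66


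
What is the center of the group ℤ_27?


Z(G) = {g ∈ G | gx = xg for all x ∈ G}
ℤ_27 is abelian, so Z(G) = G

Z(ℤ_27) = ℤ_27


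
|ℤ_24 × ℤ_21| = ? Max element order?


|ℤ_24 × ℤ_21| = 24 × 21 = 504
Max element order = lcm(24,21) = 168
Cyclic? No (gcd=3)

|ℤ_24×ℤ_21| = 504, max element order = 168


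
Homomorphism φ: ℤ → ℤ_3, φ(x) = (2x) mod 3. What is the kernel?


Kernel = preimage of identity
ker(φ) = {x ∈ ℤ : 2x ≡ 0 (mod 3)}. gcd(2,3) = 1, so 2x ≡ 0 (mod 3) ⟺ x ≡ 0 (mod 3/1 = 3). Hence ker(φ) = 3ℤ

ker(φ) = 3ℤ


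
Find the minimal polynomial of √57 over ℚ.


√57 satisfies x² - 57 = 0, irreducible over ℚ since 57 is squarefree

Minimal polynomial: x² - 57


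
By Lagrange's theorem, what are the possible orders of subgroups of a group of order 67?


Lagrange's theorem: |H| divides |G|
|G| = 67
Divisors of 67: 1, 67

Possible subgroup orders: {1, 67}


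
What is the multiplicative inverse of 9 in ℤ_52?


Use the extended Euclidean algorithm to write 1 = 9·s + 52·t; then s mod 52 is the inverse.
Euclidean algorithm:
  9 = 0·52 + 9
  52 = 5·9 + 7
  9 = 1·7 + 2
  7 = 3·2 + 1
  2 = 2·1 + 0
gcd(9,52) = 1
Back-substitution gives: 9·(-23) + 52·(4) = 1
So 9⁻¹ ≡ -23 ≡ 29 (mod 52)
Check: 9 × 29 = 261 ≡ 1 (mod 52) ✓

9⁻¹ ≡ 29 (mod 52)


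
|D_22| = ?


|D_n| = 2n (n rotations and n reflections)
|D_22| = 2×22 = 44

|D_22| = 44


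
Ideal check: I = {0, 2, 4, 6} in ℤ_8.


Check ideal conditions for I = {0, 2, 4, 6} in ℤ_8:
(1) I is an additive subgroup? Yes
(2) For r ∈ ℤ_8 and a ∈ I: r·a ∈ I? Yes

Yes, I is an ideal of ℤ_8


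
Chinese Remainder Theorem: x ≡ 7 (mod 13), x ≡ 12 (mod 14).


m₁ = 13, m₂ = 14, gcd = 1, so CRT applies. M = m₁·m₂ = 182
Let M₁ = M/m₁ = 14, M₂ = M/m₂ = 13
Find y₁ ≡ M₁⁻¹ (mod m₁): 14⁻¹ ≡ 1 (mod 13)
Find y₂ ≡ M₂⁻¹ (mod m₂): 13⁻¹ ≡ 13 (mod 14)
x = a₁·M₁·y₁ + a₂·M₂·y₂ = 7·14·1 + 12·13·13 = 2126
Reduce mod 182: x ≡ 124
Check: 124 mod 13 = 7 ✓, 124 mod 14 = 12 ✓

x ≡ 124 (mod 182)


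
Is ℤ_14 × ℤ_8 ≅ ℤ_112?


Comparing ℤ_14 × ℤ_8 and ℤ_112:
gcd(14,8) = 2 ≠ 1. Max element order in ℤ_14×ℤ_8 is lcm(14,8) = 56 < 112, so it has no element of order 112

No, ℤ_14 × ℤ_8 ≇ ℤ_112


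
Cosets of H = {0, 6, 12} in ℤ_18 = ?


H = {0, 6, 12}, |H| = 3
Number of cosets = |G|/|H| = 18/3 = 6
0 + H = {0, 6, 12}
1 + H = {1, 7, 13}
2 + H = {2, 8, 14}
3 + H = {3, 9, 15}
4 + H = {4, 10, 16}
5 + H = {5, 11, 17}

Cosets: 0+H={0,6,12}; 1+H={1,7,13}; 2+H={2,8,14}; 3+H={3,9,15}; 4+H={4,10,16}; 5+H={5,11,17}


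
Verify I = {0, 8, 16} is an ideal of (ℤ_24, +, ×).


Check ideal conditions for I = {0, 8, 16} in ℤ_24:
(1) I is an additive subgroup? Yes
(2) For r ∈ ℤ_24 and a ∈ I: r·a ∈ I? Yes

Yes, I is an ideal of ℤ_24


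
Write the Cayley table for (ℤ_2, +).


Elements: {0, 1}
Operation: addition mod 2
Entry (a, b) = (a + b) mod 2

Cayley table:
  | 0 | 1
0 | 0 | 1
1 | 1 | 0


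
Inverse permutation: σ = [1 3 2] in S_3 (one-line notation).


To find σ⁻¹, swap domain and range:
σ(1) = 1 → σ⁻¹(1) = 1
σ(2) = 3 → σ⁻¹(3) = 2
σ(3) = 2 → σ⁻¹(2) = 3

σ⁻¹ = [1 3 2]


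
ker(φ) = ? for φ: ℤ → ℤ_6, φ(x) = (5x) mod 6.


Kernel = preimage of identity
ker(φ) = {x ∈ ℤ : 5x ≡ 0 (mod 6)}. gcd(5,6) = 1, so 5x ≡ 0 (mod 6) ⟺ x ≡ 0 (mod 6/1 = 6). Hence ker(φ) = 6ℤ

ker(φ) = 6ℤ


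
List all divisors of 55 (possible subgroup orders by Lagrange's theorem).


Lagrange's theorem: |H| divides |G|
|G| = 55
Divisors of 55: 1, 5, 11, 55

Possible subgroup orders: {1, 5, 11, 55}


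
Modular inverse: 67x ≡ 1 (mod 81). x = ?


Use the extended Euclidean algorithm to write 1 = 67·s + 81·t; then s mod 81 is the inverse.
Euclidean algorithm:
  67 = 0·81 + 67
  81 = 1·67 + 14
  67 = 4·14 + 11
  14 = 1·11 + 3
  11 = 3·3 + 2
  3 = 1·2 + 1
  2 = 2·1 + 0
gcd(67,81) = 1
Back-substitution gives: 67·(-29) + 81·(24) = 1
So 67⁻¹ ≡ -29 ≡ 52 (mod 81)
Check: 67 × 52 = 3484 ≡ 1 (mod 81) ✓

67⁻¹ ≡ 52 (mod 81)


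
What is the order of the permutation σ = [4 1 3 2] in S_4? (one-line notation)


Cycle decomposition: (1 4 2)
Cycle lengths: 3
Order = lcm(3) = 3

ord(σ) = 3


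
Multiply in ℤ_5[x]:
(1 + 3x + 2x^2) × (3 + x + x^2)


Expand and collect like terms; reduce coefficients mod 5:
x^0: 1·3 = 3 ≡ 3 (mod 5)
x^1: 1·1 + 3·3 = 10 ≡ 0 (mod 5)
x^2: 1·1 + 3·1 + 2·3 = 10 ≡ 0 (mod 5)
x^3: 3·1 + 2·1 = 5 ≡ 0 (mod 5)
x^4: 2·1 = 2 ≡ 2 (mod 5)
Result: 3 + 2x^4

f · g = 3 + 2x^4


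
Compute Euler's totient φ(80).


Factor n: 80 = 2^4 × 5
φ(n) = n · ∏(1 - 1/p) over distinct primes p | n
φ(80) = 80 · (1 - 1/2) · (1 - 1/5) = 32

φ(80) = 32


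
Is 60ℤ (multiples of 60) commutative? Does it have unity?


60ℤ is a commutative ring under +,× but has no multiplicative identity (1 ∉ 60ℤ); it has no zero divisors, but without unity it is not an integral domain
Commutative: Yes
Integral domain: No
Has unity: No

60ℤ (multiples of 60): Commutative=Yes, Unity=No


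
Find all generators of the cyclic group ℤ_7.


g generates ℤ_n iff gcd(g,n) = 1
Checking each g ∈ {1,...,6}:
gcd(1,7) = 1
gcd(2,7) = 1
gcd(3,7) = 1
gcd(4,7) = 1
gcd(5,7) = 1
gcd(6,7) = 1
Generators: {1, 2, 3, 4, 5, 6}
Number of generators = φ(7) = 6

Generators of ℤ_7 = {1, 2, 3, 4, 5, 6}


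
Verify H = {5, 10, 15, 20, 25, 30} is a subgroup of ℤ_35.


Subgroup test for H = {5, 10, 15, 20, 25, 30} in (ℤ_35, +):
(1) 0 ∈ H? No
(2) Closure: for all a,b ∈ H, (a+b) mod 35 ∈ H? No  [counterexample: 5 + 30 = 0 ∉ H]
(3) Inverses: for all a ∈ H, -a mod 35 ∈ H? Yes

No, H is not a subgroup of ℤ_35


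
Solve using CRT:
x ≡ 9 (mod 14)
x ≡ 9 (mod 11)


m₁ = 14, m₂ = 11, gcd = 1, so CRT applies. M = m₁·m₂ = 154
Let M₁ = M/m₁ = 11, M₂ = M/m₂ = 14
Find y₁ ≡ M₁⁻¹ (mod m₁): 11⁻¹ ≡ 9 (mod 14)
Find y₂ ≡ M₂⁻¹ (mod m₂): 14⁻¹ ≡ 4 (mod 11)
x = a₁·M₁·y₁ + a₂·M₂·y₂ = 9·11·9 + 9·14·4 = 1395
Reduce mod 154: x ≡ 9
Check: 9 mod 14 = 9 ✓, 9 mod 11 = 9 ✓

x ≡ 9 (mod 154)


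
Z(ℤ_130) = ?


Z(G) = {g ∈ G | gx = xg for all x ∈ G}
ℤ_130 is abelian, so Z(G) = G

Z(ℤ_130) = ℤ_130


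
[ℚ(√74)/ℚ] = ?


√74 has minimal polynomial x² - 74 (irreducible over ℚ since 74 is squarefree)

[ℚ(√74)/ℚ] = 2


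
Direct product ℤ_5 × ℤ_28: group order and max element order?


|ℤ_5 × ℤ_28| = 5 × 28 = 140
Max element order = lcm(5,28) = 140
Cyclic? Yes (gcd=1)

|ℤ_5×ℤ_28| = 140, max element order = 140


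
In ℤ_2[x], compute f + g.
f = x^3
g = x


Add coefficients mod 2:
x^0: 0 + 0 = 0 (mod 2)
x^1: 0 + 1 = 1 (mod 2)
x^2: 0 + 0 = 0 (mod 2)
x^3: 1 + 0 = 1 (mod 2)
Result: x + x^3

f + g = x + x^3


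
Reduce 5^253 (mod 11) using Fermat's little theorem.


Fermat's little theorem: if p is prime and gcd(a,p)=1, then a^(p-1) ≡ 1 (mod p)
p = 11 is prime, gcd(5,11) = 1
Reduce exponent: 253 mod 10 = 3
So 5^253 ≡ 5^3 (mod 11)
5^3 mod 11 = 4

5^253 ≡ 4 (mod 11)


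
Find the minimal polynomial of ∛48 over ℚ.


∛48 satisfies x³ - 48 = 0, irreducible over ℚ (no rational root; 48 is not a perfect cube)

Minimal polynomial: x³ - 48


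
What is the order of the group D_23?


|D_n| = 2n (n rotations and n reflections)
|D_23| = 2×23 = 46

|D_23| = 46


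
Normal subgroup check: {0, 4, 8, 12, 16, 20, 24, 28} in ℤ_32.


H = {0, 4, 8, 12, 16, 20, 24, 28} in ℤ_32
ℤ_32 is abelian; every subgroup of an abelian group is normal

Yes, normal subgroup


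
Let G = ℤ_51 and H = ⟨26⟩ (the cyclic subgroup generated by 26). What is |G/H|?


|⟨26⟩| = n / gcd(26, 51) = 51 / 1 = 51
H is normal (ℤ_51 is abelian).
|G/H| = |G| / |H| = 51 / 51 = 1

|G/H| = 1


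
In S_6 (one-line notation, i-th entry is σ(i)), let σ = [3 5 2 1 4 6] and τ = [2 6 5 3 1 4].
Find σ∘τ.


σ∘τ: apply τ first, then σ
1 →τ 2 →σ 5
2 →τ 6 →σ 6
3 →τ 5 →σ 4
4 →τ 3 →σ 2
5 →τ 1 →σ 3
6 →τ 4 →σ 1

σ∘τ = [5 6 4 2 3 1]


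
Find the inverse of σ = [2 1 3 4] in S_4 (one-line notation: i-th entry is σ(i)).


To find σ⁻¹, swap domain and range:
σ(1) = 2 → σ⁻¹(2) = 1
σ(2) = 1 → σ⁻¹(1) = 2
σ(3) = 3 → σ⁻¹(3) = 3
σ(4) = 4 → σ⁻¹(4) = 4

σ⁻¹ = [2 1 3 4]


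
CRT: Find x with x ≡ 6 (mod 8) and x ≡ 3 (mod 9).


m₁ = 8, m₂ = 9, gcd = 1, so CRT applies. M = m₁·m₂ = 72
Let M₁ = M/m₁ = 9, M₂ = M/m₂ = 8
Find y₁ ≡ M₁⁻¹ (mod m₁): 9⁻¹ ≡ 1 (mod 8)
Find y₂ ≡ M₂⁻¹ (mod m₂): 8⁻¹ ≡ 8 (mod 9)
x = a₁·M₁·y₁ + a₂·M₂·y₂ = 6·9·1 + 3·8·8 = 246
Reduce mod 72: x ≡ 30
Check: 30 mod 8 = 6 ✓, 30 mod 9 = 3 ✓

x ≡ 30 (mod 72)


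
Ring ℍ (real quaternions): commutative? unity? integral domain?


quaternion multiplication is non-commutative (ij = k ≠ ji = -k); has unity 1; a division ring but not an integral domain since integral domains are commutative by convention
Commutative: No
Integral domain: No
Has unity: Yes

ℍ (real quaternions): Commutative=No, Unity=Yes


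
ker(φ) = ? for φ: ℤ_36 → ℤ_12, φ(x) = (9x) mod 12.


Kernel = preimage of identity
ker(φ) = {x ∈ ℤ_36 : 9x ≡ 0 (mod 12)}. Since 12 | 36, φ is well-defined. The kernel is the cyclic subgroup ⟨4⟩ of ℤ_36 (order 9), i.e. {0, 4, 8, 12, 16, 20, 24, 28, 32}

ker(φ) = {0, 4, 8, 12, 16, 20, 24, 28, 32}


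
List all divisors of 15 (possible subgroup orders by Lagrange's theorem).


Lagrange's theorem: |H| divides |G|
|G| = 15
Divisors of 15: 1, 3, 5, 15

Possible subgroup orders: {1, 3, 5, 15}


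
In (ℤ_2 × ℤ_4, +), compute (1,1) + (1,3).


Operation: componentwise addition mod (2, 4)
(1,1) + (1,3) = ((a₁+b₁) mod 2, (a₂+b₂) mod 4) with a = (1,1), b = (1,3)

(1,1) + (1,3) = (0,0)


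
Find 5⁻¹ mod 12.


Use the extended Euclidean algorithm to write 1 = 5·s + 12·t; then s mod 12 is the inverse.
Euclidean algorithm:
  5 = 0·12 + 5
  12 = 2·5 + 2
  5 = 2·2 + 1
  2 = 2·1 + 0
gcd(5,12) = 1
Back-substitution gives: 5·(5) + 12·(-2) = 1
So 5⁻¹ ≡ 5 ≡ 5 (mod 12)
Check: 5 × 5 = 25 ≡ 1 (mod 12) ✓

5⁻¹ ≡ 5 (mod 12)


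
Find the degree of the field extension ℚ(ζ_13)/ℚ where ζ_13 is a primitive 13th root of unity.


[ℚ(ζ_n):ℚ] = deg Φ_n(x) = φ(n). Here φ(13) = 12

[ℚ(ζ_13)/ℚ where ζ_13 is a primitive 13th root of unity] = 12


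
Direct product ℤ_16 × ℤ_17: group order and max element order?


|ℤ_16 × ℤ_17| = 16 × 17 = 272
Max element order = lcm(16,17) = 272
Cyclic? Yes (gcd=1)

|ℤ_16×ℤ_17| = 272, max element order = 272


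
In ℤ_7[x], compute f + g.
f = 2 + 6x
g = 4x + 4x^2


Add coefficients mod 7:
x^0: 2 + 0 = 2 (mod 7)
x^1: 6 + 4 = 3 (mod 7)
x^2: 0 + 4 = 4 (mod 7)
Result: 2 + 3x + 4x^2

f + g = 2 + 3x + 4x^2


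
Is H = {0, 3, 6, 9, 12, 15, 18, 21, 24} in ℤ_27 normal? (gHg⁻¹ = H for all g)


H = {0, 3, 6, 9, 12, 15, 18, 21, 24} in ℤ_27
ℤ_27 is abelian; every subgroup of an abelian group is normal

Yes, normal subgroup


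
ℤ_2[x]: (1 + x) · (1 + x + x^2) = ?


Expand and collect like terms; reduce coefficients mod 2:
x^0: 1·1 = 1 ≡ 1 (mod 2)
x^1: 1·1 + 1·1 = 2 ≡ 0 (mod 2)
x^2: 1·1 + 1·1 = 2 ≡ 0 (mod 2)
x^3: 1·1 = 1 ≡ 1 (mod 2)
Result: 1 + x^3

f · g = 1 + x^3


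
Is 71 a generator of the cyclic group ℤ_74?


g generates ℤ_n iff gcd(g, n) = 1
gcd(71, 74) = 1
Since gcd = 1, 71 is a generator.

Yes, 71 generates ℤ_74


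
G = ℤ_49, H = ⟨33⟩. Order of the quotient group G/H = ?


|⟨33⟩| = n / gcd(33, 49) = 49 / 1 = 49
H is normal (ℤ_49 is abelian).
|G/H| = |G| / |H| = 49 / 49 = 1

|G/H| = 1


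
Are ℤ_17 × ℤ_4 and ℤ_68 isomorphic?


Comparing ℤ_17 × ℤ_4 and ℤ_68:
gcd(17,4) = 1, so ℤ_17 × ℤ_4 ≅ ℤ_68 (CRT)

Yes, ℤ_17 × ℤ_4 ≅ ℤ_68


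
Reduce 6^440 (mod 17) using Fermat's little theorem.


Fermat's little theorem: if p is prime and gcd(a,p)=1, then a^(p-1) ≡ 1 (mod p)
p = 17 is prime, gcd(6,17) = 1
Reduce exponent: 440 mod 16 = 8
So 6^440 ≡ 6^8 (mod 17)
6^8 mod 17 = 16

6^440 ≡ 16 (mod 17)


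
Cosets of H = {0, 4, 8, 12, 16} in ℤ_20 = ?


H = {0, 4, 8, 12, 16}, |H| = 5
Number of cosets = |G|/|H| = 20/5 = 4
0 + H = {0, 4, 8, 12, 16}
1 + H = {1, 5, 9, 13, 17}
2 + H = {2, 6, 10, 14, 18}
3 + H = {3, 7, 11, 15, 19}

Cosets: 0+H={0,4,8,12,16}; 1+H={1,5,9,13,17}; 2+H={2,6,10,14,18}; 3+H={3,7,11,15,19}


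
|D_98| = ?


|D_n| = 2n (n rotations and n reflections)
|D_98| = 2×98 = 196

|D_98| = 196


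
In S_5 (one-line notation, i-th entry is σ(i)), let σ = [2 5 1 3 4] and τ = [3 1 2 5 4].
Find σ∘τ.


σ∘τ: apply τ first, then σ
1 →τ 3 →σ 1
2 →τ 1 →σ 2
3 →τ 2 →σ 5
4 →τ 5 →σ 4
5 →τ 4 →σ 3

σ∘τ = [1 2 5 4 3]


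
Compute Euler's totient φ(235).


Factor n: 235 = 5 × 47
φ(n) = n · ∏(1 - 1/p) over distinct primes p | n
φ(235) = 235 · (1 - 1/5) · (1 - 1/47) = 184

φ(235) = 184


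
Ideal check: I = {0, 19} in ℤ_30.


Check ideal conditions for I = {0, 19} in ℤ_30:
(1) I is an additive subgroup? No
(2) For r ∈ ℤ_30 and a ∈ I: r·a ∈ I? No  [counterexample: r=2, a=19, r·a mod 30 = 8 ∉ I]

No, I is not an ideal of ℤ_30


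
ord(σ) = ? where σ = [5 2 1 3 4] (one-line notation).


Cycle decomposition: (1 5 4 3)
Cycle lengths: 4
Order = lcm(4) = 4

ord(σ) = 4


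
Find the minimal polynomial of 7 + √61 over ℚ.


Let α = 7 + √61. Then α - 7 = √61, so (α - 7)² = 61, giving α² - 14α - 12 = 0. Degree 2 and α ∉ ℚ, so this is the minimal polynomial.

Minimal polynomial: x² - 14x - 12


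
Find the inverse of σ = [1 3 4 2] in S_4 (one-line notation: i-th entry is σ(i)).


To find σ⁻¹, swap domain and range:
σ(1) = 1 → σ⁻¹(1) = 1
σ(2) = 3 → σ⁻¹(3) = 2
σ(3) = 4 → σ⁻¹(4) = 3
σ(4) = 2 → σ⁻¹(2) = 4

σ⁻¹ = [1 4 2 3]


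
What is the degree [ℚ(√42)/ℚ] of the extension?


√42 has minimal polynomial x² - 42 (irreducible over ℚ since 42 is squarefree)

[ℚ(√42)/ℚ] = 2


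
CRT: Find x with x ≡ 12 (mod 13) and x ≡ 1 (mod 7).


m₁ = 13, m₂ = 7, gcd = 1, so CRT applies. M = m₁·m₂ = 91
Let M₁ = M/m₁ = 7, M₂ = M/m₂ = 13
Find y₁ ≡ M₁⁻¹ (mod m₁): 7⁻¹ ≡ 2 (mod 13)
Find y₂ ≡ M₂⁻¹ (mod m₂): 13⁻¹ ≡ 6 (mod 7)
x = a₁·M₁·y₁ + a₂·M₂·y₂ = 12·7·2 + 1·13·6 = 246
Reduce mod 91: x ≡ 64
Check: 64 mod 13 = 12 ✓, 64 mod 7 = 1 ✓

x ≡ 64 (mod 91)


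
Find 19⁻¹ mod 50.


Use the extended Euclidean algorithm to write 1 = 19·s + 50·t; then s mod 50 is the inverse.
Euclidean algorithm:
  19 = 0·50 + 19
  50 = 2·19 + 12
  19 = 1·12 + 7
  12 = 1·7 + 5
  7 = 1·5 + 2
  5 = 2·2 + 1
  2 = 2·1 + 0
gcd(19,50) = 1
Back-substitution gives: 19·(-21) + 50·(8) = 1
So 19⁻¹ ≡ -21 ≡ 29 (mod 50)
Check: 19 × 29 = 551 ≡ 1 (mod 50) ✓

19⁻¹ ≡ 29 (mod 50)


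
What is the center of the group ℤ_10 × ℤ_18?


Z(G) = {g ∈ G | gx = xg for all x ∈ G}
Direct product of abelian groups is abelian, so Z(G) = G

Z(ℤ_10 × ℤ_18) = ℤ_10 × ℤ_18


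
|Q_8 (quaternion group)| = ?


Q_8 = {±1, ±i, ±j, ±k}
|Q_8| = 8

|Q_8 (quaternion group)| = 8


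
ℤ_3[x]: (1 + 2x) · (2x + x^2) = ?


Expand and collect like terms; reduce coefficients mod 3:
x^0: 1·0 = 0 ≡ 0 (mod 3)
x^1: 1·2 + 2·0 = 2 ≡ 2 (mod 3)
x^2: 1·1 + 2·2 = 5 ≡ 2 (mod 3)
x^3: 2·1 = 2 ≡ 2 (mod 3)
Result: 2x + 2x^2 + 2x^3

f · g = 2x + 2x^2 + 2x^3


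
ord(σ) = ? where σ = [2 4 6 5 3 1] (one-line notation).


Cycle decomposition: (1 2 4 5 3 6)
Cycle lengths: 6
Order = lcm(6) = 6

ord(σ) = 6


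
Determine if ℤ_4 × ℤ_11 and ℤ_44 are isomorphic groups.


Comparing ℤ_4 × ℤ_11 and ℤ_44:
gcd(4,11) = 1, so ℤ_4 × ℤ_11 ≅ ℤ_44 (CRT)

Yes, ℤ_4 × ℤ_11 ≅ ℤ_44


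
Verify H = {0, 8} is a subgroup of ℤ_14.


Subgroup test for H = {0, 8} in (ℤ_14, +):
(1) 0 ∈ H? Yes
(2) Closure: for all a,b ∈ H, (a+b) mod 14 ∈ H? No  [counterexample: 8 + 8 = 2 ∉ H]
(3) Inverses: for all a ∈ H, -a mod 14 ∈ H? No

No, H is not a subgroup of ℤ_14


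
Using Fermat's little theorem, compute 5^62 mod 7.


Fermat's little theorem: if p is prime and gcd(a,p)=1, then a^(p-1) ≡ 1 (mod p)
p = 7 is prime, gcd(5,7) = 1
Reduce exponent: 62 mod 6 = 2
So 5^62 ≡ 5^2 (mod 7)
5^2 mod 7 = 4

5^62 ≡ 4 (mod 7)


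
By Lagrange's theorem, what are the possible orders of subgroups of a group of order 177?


Lagrange's theorem: |H| divides |G|
|G| = 177
Divisors of 177: 1, 3, 59, 177

Possible subgroup orders: {1, 3, 59, 177}


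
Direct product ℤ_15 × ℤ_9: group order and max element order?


|ℤ_15 × ℤ_9| = 15 × 9 = 135
Max element order = lcm(15,9) = 45
Cyclic? No (gcd=3)

|ℤ_15×ℤ_9| = 135, max element order = 45


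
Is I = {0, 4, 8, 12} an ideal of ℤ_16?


Check ideal conditions for I = {0, 4, 8, 12} in ℤ_16:
(1) I is an additive subgroup? Yes
(2) For r ∈ ℤ_16 and a ∈ I: r·a ∈ I? Yes

Yes, I is an ideal of ℤ_16


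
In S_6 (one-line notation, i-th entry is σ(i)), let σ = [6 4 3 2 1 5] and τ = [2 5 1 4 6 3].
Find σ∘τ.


σ∘τ: apply τ first, then σ
1 →τ 2 →σ 4
2 →τ 5 →σ 1
3 →τ 1 →σ 6
4 →τ 4 →σ 2
5 →τ 6 →σ 5
6 →τ 3 →σ 3

σ∘τ = [4 1 6 2 5 3]


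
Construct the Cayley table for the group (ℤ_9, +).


Elements: {0, 1, 2, 3, 4, 5, 6, 7, 8}
Operation: addition mod 9
Entry (a, b) = (a + b) mod 9

Cayley table:
  | 0 | 1 | 2 | 3 | 4 | 5 | 6 | 7 | 8
0 | 0 | 1 | 2 | 3 | 4 | 5 | 6 | 7 | 8
1 | 1 | 2 | 3 | 4 | 5 | 6 | 7 | 8 | 0
2 | 2 | 3 | 4 | 5 | 6 | 7 | 8 | 0 | 1
3 | 3 | 4 | 5 | 6 | 7 | 8 | 0 | 1 | 2
4 | 4 | 5 | 6 | 7 | 8 | 0 | 1 | 2 | 3
5 | 5 | 6 | 7 | 8 | 0 | 1 | 2 | 3 | 4
6 | 6 | 7 | 8 | 0 | 1 | 2 | 3 | 4 | 5
7 | 7 | 8 | 0 | 1 | 2 | 3 | 4 | 5 | 6
8 | 8 | 0 | 1 | 2 | 3 | 4 | 5 | 6 | 7


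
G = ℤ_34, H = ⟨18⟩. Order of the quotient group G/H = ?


|⟨18⟩| = n / gcd(18, 34) = 34 / 2 = 17
H is normal (ℤ_34 is abelian).
|G/H| = |G| / |H| = 34 / 17 = 2

|G/H| = 2


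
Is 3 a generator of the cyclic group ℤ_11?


g generates ℤ_n iff gcd(g, n) = 1
gcd(3, 11) = 1
Since gcd = 1, 3 is a generator.

Yes, 3 generates ℤ_11


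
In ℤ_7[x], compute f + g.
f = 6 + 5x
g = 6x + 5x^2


Add coefficients mod 7:
x^0: 6 + 0 = 6 (mod 7)
x^1: 5 + 6 = 4 (mod 7)
x^2: 0 + 5 = 5 (mod 7)
Result: 6 + 4x + 5x^2

f + g = 6 + 4x + 5x^2


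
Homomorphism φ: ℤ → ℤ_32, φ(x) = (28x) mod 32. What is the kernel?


Kernel = preimage of identity
ker(φ) = {x ∈ ℤ : 28x ≡ 0 (mod 32)}. gcd(28,32) = 4, so 28x ≡ 0 (mod 32) ⟺ x ≡ 0 (mod 32/4 = 8). Hence ker(φ) = 8ℤ

ker(φ) = 8ℤ


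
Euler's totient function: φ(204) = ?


Factor n: 204 = 2^2 × 3 × 17
φ(n) = n · ∏(1 - 1/p) over distinct primes p | n
φ(204) = 204 · (1 - 1/2) · (1 - 1/3) · (1 - 1/17) = 64

φ(204) = 64


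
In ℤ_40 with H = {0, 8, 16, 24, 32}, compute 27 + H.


27 + H = {27 + h (mod 40) : h ∈ H}
27+0=27, 27+8=35, 27+16=3, 27+24=11, 27+32=19
27 + H = {3, 11, 19, 27, 35} = 3 + H

27 + H = {3, 11, 19, 27, 35}


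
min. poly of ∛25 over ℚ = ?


∛25 satisfies x³ - 25 = 0, irreducible over ℚ (no rational root; 25 is not a perfect cube)

Minimal polynomial: x³ - 25


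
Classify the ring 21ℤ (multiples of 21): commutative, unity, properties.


21ℤ is a commutative ring under +,× but has no multiplicative identity (1 ∉ 21ℤ); it has no zero divisors, but without unity it is not an integral domain
Commutative: Yes
Integral domain: No
Has unity: No

21ℤ (multiples of 21): Commutative=Yes, Unity=No


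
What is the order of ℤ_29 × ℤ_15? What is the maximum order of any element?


|ℤ_29 × ℤ_15| = 29 × 15 = 435
Max element order = lcm(29,15) = 435
Cyclic? Yes (gcd=1)

|ℤ_29×ℤ_15| = 435, max element order = 435


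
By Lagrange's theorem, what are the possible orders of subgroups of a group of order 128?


Lagrange's theorem: |H| divides |G|
|G| = 128
Divisors of 128: 1, 2, 4, 8, 16, 32, 64, 128

Possible subgroup orders: {1, 2, 4, 8, 16, 32, 64, 128}


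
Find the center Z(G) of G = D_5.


Z(G) = {g ∈ G | gx = xg for all x ∈ G}
For odd n, Z(D_n) = {e}: no nontrivial rotation commutes with all reflections

Z(D_5) = {e}


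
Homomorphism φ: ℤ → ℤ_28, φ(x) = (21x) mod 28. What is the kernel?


Kernel = preimage of identity
ker(φ) = {x ∈ ℤ : 21x ≡ 0 (mod 28)}. gcd(21,28) = 7, so 21x ≡ 0 (mod 28) ⟺ x ≡ 0 (mod 28/7 = 4). Hence ker(φ) = 4ℤ

ker(φ) = 4ℤ


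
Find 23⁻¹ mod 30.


Use the extended Euclidean algorithm to write 1 = 23·s + 30·t; then s mod 30 is the inverse.
Euclidean algorithm:
  23 = 0·30 + 23
  30 = 1·23 + 7
  23 = 3·7 + 2
  7 = 3·2 + 1
  2 = 2·1 + 0
gcd(23,30) = 1
Back-substitution gives: 23·(-13) + 30·(10) = 1
So 23⁻¹ ≡ -13 ≡ 17 (mod 30)
Check: 23 × 17 = 391 ≡ 1 (mod 30) ✓

23⁻¹ ≡ 17 (mod 30)


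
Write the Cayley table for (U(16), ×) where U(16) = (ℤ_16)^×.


Elements: {1, 3, 5, 7, 9, 11, 13, 15}
Operation: multiplication mod 16
Entry (a, b) = (a × b) mod 16

Cayley table:
   |  1 |  3 |  5 |  7 |  9 | 11 | 13 | 15
 1 |  1 |  3 |  5 |  7 |  9 | 11 | 13 | 15
 3 |  3 |  9 | 15 |  5 | 11 |  1 |  7 | 13
 5 |  5 | 15 |  9 |  3 | 13 |  7 |  1 | 11
 7 |  7 |  5 |  3 |  1 | 15 | 13 | 11 |  9
 9 |  9 | 11 | 13 | 15 |  1 |  3 |  5 |  7
11 | 11 |  1 |  7 | 13 |  3 |  9 | 15 |  5
13 | 13 |  7 |  1 | 11 |  5 | 15 |  9 |  3
15 | 15 | 13 | 11 |  9 |  7 |  5 |  3 |  1


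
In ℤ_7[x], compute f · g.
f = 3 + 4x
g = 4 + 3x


Expand and collect like terms; reduce coefficients mod 7:
x^0: 3·4 = 12 ≡ 5 (mod 7)
x^1: 3·3 + 4·4 = 25 ≡ 4 (mod 7)
x^2: 4·3 = 12 ≡ 5 (mod 7)
Result: 5 + 4x + 5x^2

f · g = 5 + 4x + 5x^2


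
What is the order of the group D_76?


|D_n| = 2n (n rotations and n reflections)
|D_76| = 2×76 = 152

|D_76| = 152
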